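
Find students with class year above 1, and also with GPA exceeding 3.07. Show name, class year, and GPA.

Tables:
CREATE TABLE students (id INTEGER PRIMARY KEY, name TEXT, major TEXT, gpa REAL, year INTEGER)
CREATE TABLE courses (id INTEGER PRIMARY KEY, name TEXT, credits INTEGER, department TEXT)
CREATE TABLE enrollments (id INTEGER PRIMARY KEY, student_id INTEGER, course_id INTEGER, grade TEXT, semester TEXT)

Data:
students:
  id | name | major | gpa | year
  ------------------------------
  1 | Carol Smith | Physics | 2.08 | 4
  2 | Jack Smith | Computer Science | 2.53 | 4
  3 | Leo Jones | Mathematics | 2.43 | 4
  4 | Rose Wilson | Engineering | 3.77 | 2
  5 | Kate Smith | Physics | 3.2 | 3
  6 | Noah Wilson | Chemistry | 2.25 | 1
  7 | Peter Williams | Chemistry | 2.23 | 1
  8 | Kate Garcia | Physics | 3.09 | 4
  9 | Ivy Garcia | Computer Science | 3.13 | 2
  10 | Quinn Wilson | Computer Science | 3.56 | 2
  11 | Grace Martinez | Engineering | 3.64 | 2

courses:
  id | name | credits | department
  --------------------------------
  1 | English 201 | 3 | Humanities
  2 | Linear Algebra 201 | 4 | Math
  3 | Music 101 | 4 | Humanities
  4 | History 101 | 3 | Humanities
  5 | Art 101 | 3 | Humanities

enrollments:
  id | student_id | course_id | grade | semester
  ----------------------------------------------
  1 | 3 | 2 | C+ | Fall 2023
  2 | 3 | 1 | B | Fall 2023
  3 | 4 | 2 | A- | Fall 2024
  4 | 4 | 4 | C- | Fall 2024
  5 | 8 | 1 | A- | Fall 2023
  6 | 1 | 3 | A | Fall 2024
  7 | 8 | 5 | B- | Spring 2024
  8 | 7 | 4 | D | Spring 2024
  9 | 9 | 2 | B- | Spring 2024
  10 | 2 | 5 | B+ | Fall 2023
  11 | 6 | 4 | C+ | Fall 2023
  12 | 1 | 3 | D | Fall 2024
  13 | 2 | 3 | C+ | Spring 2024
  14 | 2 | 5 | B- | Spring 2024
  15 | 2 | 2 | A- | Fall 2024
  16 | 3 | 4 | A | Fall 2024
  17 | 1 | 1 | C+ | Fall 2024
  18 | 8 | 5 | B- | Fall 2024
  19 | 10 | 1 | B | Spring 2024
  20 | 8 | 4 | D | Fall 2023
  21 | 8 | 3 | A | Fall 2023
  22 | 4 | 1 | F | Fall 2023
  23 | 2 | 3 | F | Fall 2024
SELECT name, year, gpa FROM students WHERE year > 1 AND gpa > 3.07

Execution result:
name | year | gpa
Rose Wilson | 2 | 3.77
Kate Smith | 3 | 3.20
Kate Garcia | 4 | 3.09
Ivy Garcia | 2 | 3.13
Quinn Wilson | 2 | 3.56
Grace Martinez | 2 | 3.64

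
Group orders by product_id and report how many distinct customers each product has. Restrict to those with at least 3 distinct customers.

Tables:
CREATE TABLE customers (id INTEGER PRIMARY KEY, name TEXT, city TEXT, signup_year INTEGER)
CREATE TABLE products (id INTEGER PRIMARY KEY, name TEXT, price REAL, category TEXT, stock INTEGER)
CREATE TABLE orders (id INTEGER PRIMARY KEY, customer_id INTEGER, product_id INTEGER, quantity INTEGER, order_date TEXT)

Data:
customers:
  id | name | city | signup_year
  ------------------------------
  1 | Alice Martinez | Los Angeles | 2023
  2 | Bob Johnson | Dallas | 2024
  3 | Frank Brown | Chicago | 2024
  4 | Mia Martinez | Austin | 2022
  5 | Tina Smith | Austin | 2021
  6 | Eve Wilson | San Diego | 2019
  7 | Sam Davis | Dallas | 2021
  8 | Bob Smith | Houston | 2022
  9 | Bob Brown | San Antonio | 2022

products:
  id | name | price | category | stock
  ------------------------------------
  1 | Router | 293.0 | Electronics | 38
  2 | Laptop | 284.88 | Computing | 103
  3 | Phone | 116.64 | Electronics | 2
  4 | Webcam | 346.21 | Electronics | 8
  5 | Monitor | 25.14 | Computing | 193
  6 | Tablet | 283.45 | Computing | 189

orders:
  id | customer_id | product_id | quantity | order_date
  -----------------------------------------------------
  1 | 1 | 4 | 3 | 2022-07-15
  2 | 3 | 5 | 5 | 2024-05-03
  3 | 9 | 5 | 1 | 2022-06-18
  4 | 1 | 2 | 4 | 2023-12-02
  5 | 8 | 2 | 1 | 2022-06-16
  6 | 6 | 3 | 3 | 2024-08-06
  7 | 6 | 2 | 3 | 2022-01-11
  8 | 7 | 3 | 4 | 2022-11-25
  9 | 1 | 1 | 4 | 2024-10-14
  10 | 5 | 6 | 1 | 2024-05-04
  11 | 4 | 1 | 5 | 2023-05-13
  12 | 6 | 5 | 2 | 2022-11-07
SELECT product_id, COUNT(DISTINCT customer_id) AS distinct_customer_count FROM orders GROUP BY product_id HAVING COUNT(DISTINCT customer_id) >= 3

Execution result:
product_id | distinct_customer_count
2 | 3
5 | 3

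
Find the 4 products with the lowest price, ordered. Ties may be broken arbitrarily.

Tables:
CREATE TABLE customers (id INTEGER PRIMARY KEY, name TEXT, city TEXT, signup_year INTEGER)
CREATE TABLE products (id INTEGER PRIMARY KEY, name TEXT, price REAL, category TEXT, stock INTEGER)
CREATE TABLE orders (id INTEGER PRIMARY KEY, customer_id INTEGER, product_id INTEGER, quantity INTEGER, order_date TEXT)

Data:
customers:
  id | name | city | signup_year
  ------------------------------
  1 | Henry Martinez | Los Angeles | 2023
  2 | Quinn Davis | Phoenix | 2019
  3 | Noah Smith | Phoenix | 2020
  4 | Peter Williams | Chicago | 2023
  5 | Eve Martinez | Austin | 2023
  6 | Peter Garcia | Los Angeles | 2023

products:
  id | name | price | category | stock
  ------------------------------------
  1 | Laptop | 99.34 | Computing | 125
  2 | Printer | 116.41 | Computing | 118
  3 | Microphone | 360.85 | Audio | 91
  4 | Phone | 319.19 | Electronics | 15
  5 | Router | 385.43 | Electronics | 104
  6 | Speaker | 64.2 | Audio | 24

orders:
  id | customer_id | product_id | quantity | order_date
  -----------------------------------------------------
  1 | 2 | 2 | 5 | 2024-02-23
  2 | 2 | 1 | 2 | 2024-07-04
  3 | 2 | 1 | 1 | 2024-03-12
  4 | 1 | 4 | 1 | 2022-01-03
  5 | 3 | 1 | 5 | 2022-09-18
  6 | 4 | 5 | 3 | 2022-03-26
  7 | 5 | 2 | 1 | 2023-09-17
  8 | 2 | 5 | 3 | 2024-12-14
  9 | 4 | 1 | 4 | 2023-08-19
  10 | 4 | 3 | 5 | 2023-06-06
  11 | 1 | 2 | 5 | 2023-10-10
SELECT name, price FROM products ORDER BY price ASC LIMIT 4

Execution result:
name | price
Speaker | 64.20
Laptop | 99.34
Printer | 116.41
Phone | 319.19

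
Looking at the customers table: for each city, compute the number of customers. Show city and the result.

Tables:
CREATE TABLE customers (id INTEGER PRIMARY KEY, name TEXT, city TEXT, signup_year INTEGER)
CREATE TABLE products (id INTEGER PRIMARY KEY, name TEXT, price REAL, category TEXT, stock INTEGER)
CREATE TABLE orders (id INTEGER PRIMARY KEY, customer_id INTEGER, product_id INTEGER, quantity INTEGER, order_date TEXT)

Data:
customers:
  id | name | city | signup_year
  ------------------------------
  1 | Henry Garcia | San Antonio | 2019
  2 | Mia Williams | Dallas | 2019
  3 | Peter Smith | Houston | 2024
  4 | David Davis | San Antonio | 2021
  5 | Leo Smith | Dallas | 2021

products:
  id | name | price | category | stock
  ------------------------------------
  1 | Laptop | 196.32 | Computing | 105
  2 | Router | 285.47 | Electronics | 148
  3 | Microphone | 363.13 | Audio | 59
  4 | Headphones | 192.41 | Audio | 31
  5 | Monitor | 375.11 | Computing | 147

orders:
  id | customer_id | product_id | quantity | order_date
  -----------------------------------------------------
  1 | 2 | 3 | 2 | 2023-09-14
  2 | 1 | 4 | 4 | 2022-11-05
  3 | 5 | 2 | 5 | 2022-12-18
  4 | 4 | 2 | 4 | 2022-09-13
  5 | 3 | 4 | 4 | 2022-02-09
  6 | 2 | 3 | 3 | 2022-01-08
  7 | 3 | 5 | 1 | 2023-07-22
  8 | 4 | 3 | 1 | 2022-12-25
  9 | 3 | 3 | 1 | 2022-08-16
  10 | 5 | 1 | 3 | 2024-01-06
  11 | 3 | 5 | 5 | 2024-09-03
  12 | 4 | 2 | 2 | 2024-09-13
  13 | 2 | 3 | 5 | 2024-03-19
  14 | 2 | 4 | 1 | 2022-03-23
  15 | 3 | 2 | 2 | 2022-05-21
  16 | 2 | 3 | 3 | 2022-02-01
SELECT city, COUNT(*) AS n FROM customers GROUP BY city

Execution result:
city | n
Dallas | 2
Houston | 1
San Antonio | 2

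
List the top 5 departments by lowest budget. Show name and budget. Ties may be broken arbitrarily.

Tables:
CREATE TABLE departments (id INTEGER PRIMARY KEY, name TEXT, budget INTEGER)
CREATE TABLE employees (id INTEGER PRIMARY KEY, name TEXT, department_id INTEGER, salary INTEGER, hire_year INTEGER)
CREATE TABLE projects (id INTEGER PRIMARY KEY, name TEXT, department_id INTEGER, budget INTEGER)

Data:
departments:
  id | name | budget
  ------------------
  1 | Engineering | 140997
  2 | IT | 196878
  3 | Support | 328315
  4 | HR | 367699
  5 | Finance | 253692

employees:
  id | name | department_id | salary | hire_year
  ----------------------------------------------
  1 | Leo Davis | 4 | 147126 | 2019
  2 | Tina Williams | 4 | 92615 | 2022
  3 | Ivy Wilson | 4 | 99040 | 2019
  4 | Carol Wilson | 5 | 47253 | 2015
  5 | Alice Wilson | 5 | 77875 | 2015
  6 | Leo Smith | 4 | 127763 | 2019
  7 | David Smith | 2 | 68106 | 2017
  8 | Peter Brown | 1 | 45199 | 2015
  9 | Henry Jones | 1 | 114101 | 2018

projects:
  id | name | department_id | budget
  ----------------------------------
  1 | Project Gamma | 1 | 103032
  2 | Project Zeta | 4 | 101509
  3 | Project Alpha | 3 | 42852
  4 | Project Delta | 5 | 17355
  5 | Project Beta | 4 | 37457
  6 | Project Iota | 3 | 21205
SELECT name, budget FROM departments ORDER BY budget ASC LIMIT 5

Execution result:
name | budget
Engineering | 140997
IT | 196878
Finance | 253692
Support | 328315
HR | 367699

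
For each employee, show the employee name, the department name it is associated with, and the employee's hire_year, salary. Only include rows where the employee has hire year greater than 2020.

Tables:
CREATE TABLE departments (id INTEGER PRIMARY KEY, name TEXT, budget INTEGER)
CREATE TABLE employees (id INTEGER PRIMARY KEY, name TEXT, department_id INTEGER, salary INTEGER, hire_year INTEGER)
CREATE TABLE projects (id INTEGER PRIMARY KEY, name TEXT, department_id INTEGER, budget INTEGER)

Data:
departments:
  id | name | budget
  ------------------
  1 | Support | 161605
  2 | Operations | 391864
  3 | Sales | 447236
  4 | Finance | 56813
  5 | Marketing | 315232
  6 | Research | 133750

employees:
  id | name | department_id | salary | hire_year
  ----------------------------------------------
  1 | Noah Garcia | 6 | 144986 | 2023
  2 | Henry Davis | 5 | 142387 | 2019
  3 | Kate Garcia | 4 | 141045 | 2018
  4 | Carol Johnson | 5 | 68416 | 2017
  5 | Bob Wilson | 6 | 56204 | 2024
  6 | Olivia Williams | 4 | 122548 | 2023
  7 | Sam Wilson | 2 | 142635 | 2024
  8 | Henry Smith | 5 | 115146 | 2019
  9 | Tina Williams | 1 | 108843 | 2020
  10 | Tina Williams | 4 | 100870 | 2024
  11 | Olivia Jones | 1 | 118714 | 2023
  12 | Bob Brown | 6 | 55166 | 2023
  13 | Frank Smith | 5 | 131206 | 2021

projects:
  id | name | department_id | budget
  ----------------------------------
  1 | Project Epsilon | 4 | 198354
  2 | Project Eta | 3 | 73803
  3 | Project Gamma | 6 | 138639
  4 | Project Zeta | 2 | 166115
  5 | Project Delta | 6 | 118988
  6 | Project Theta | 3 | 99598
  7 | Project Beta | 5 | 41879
SELECT c.name, p.name AS department, c.hire_year, c.salary FROM employees c JOIN departments p ON c.department_id = p.id WHERE c.hire_year > 2020

Execution result:
name | department | hire_year | salary
Noah Garcia | Research | 2023 | 144986
Bob Wilson | Research | 2024 | 56204
Olivia Williams | Finance | 2023 | 122548
Sam Wilson | Operations | 2024 | 142635
Tina Williams | Finance | 2024 | 100870
Olivia Jones | Support | 2023 | 118714
Bob Brown | Research | 2023 | 55166
Frank Smith | Marketing | 2021 | 131206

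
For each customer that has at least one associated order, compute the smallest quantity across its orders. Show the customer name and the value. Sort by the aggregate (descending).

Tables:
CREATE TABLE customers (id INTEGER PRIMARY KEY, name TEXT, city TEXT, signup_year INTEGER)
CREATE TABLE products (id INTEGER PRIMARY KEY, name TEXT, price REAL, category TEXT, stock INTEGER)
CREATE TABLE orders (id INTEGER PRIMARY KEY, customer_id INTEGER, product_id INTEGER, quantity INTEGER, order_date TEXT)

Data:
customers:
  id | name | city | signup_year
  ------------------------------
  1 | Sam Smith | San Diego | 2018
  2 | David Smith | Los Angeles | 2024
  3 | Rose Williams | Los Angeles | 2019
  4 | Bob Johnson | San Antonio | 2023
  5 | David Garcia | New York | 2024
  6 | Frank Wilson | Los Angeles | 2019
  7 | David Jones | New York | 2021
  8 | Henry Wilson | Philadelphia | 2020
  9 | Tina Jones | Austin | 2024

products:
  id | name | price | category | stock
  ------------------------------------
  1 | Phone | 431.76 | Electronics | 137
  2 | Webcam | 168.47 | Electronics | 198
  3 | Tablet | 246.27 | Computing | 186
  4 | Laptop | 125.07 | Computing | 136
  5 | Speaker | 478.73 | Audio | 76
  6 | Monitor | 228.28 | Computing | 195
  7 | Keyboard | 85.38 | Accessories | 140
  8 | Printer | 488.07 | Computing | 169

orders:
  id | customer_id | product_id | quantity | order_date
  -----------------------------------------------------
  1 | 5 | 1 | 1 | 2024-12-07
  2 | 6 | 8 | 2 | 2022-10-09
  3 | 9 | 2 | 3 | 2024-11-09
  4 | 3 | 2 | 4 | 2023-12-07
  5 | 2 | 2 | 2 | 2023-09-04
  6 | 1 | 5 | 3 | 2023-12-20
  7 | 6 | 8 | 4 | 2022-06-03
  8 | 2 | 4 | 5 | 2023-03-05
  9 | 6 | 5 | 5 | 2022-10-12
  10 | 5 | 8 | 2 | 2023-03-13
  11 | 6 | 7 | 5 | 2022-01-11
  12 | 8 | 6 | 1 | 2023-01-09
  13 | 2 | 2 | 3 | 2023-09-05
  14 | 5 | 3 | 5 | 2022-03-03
SELECT p.name, MIN(c.quantity) AS min_quantity FROM orders c JOIN customers p ON c.customer_id = p.id GROUP BY p.id, p.name ORDER BY min_quantity DESC

Execution result:
name | min_quantity
Rose Williams | 4
Sam Smith | 3
Tina Jones | 3
David Smith | 2
Frank Wilson | 2
David Garcia | 1
Henry Wilson | 1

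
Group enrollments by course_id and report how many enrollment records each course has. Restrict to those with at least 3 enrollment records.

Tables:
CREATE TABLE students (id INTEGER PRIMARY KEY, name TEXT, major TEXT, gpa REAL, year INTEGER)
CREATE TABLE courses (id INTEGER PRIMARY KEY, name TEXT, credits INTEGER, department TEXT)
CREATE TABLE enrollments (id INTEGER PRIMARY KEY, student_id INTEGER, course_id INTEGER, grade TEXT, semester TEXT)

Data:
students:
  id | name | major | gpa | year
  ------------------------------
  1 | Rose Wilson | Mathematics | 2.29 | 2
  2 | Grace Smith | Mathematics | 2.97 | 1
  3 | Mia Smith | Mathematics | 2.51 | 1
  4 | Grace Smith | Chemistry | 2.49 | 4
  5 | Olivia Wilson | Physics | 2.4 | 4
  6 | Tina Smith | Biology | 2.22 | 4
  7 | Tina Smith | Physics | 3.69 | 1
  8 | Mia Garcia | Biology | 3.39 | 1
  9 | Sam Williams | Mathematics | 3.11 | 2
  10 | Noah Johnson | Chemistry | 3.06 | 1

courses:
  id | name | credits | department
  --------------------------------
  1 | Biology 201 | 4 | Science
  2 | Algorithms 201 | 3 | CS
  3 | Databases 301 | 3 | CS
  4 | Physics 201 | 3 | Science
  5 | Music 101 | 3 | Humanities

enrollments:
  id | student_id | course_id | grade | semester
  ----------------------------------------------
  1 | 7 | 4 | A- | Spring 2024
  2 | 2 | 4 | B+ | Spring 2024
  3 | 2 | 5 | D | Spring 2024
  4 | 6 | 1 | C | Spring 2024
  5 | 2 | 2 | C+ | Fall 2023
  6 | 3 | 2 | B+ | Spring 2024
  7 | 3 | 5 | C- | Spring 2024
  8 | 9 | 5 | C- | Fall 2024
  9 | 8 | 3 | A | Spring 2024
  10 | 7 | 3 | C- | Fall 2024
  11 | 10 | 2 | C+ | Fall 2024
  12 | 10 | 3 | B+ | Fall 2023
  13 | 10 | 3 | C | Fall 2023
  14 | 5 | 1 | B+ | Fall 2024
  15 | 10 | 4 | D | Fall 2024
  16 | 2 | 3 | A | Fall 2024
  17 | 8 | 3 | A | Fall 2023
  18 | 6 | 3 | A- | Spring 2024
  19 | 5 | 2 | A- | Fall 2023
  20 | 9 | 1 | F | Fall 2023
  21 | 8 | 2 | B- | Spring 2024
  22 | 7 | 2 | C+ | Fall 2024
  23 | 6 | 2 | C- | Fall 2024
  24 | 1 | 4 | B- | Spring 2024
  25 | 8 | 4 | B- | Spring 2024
SELECT course_id, COUNT(*) AS enrollment_count FROM enrollments GROUP BY course_id HAVING COUNT(*) >= 3

Execution result:
course_id | enrollment_count
1 | 3
2 | 7
3 | 7
4 | 5
5 | 3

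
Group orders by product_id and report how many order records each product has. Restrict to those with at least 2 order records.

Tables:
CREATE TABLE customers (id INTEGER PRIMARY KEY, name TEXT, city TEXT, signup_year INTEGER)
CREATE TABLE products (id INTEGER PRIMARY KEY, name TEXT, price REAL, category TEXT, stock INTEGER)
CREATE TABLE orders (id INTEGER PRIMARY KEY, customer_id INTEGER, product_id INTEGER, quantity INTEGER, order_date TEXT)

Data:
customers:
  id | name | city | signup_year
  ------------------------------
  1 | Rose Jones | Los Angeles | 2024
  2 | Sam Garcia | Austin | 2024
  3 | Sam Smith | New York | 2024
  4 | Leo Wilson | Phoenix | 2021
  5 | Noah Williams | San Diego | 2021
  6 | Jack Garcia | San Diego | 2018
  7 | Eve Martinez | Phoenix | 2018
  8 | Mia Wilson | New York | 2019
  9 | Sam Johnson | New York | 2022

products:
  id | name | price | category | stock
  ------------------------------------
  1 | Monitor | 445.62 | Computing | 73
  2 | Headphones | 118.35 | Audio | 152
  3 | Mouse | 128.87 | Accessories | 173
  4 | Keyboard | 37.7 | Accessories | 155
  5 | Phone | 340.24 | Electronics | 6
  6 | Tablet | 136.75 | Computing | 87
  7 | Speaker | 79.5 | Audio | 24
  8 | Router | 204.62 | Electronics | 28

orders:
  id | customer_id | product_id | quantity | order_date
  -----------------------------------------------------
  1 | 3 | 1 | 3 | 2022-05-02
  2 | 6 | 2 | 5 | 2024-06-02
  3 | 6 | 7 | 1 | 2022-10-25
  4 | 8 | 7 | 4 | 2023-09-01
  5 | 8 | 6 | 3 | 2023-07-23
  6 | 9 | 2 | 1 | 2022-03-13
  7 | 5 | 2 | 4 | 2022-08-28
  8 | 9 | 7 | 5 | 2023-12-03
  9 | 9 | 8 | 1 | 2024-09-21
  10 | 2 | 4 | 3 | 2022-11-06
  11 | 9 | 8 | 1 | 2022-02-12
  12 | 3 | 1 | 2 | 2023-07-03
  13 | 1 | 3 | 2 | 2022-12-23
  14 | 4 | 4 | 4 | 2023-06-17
SELECT product_id, COUNT(*) AS order_count FROM orders GROUP BY product_id HAVING COUNT(*) >= 2

Execution result:
product_id | order_count
1 | 2
2 | 3
4 | 2
7 | 3
8 | 2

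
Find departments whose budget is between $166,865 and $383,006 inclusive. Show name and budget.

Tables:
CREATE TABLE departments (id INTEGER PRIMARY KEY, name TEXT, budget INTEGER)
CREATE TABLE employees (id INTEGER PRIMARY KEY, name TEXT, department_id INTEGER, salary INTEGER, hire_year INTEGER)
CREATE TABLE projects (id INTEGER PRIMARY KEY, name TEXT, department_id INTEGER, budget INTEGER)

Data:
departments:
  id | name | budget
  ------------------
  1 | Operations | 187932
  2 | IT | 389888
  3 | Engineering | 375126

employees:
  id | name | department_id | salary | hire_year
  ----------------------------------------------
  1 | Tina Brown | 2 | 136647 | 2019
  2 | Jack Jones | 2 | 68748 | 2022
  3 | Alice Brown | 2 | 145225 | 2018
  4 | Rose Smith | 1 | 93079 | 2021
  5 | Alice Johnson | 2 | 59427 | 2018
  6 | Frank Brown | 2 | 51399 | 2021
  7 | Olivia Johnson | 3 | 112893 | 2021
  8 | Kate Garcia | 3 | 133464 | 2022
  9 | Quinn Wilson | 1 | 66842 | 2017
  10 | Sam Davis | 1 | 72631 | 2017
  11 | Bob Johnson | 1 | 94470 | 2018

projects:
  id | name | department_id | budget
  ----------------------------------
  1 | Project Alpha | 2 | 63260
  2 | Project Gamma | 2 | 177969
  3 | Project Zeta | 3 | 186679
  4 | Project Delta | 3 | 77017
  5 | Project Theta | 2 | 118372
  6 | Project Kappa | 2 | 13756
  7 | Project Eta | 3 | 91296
SELECT name, budget FROM departments WHERE budget BETWEEN 166865 AND 383006

Execution result:
name | budget
Operations | 187932
Engineering | 375126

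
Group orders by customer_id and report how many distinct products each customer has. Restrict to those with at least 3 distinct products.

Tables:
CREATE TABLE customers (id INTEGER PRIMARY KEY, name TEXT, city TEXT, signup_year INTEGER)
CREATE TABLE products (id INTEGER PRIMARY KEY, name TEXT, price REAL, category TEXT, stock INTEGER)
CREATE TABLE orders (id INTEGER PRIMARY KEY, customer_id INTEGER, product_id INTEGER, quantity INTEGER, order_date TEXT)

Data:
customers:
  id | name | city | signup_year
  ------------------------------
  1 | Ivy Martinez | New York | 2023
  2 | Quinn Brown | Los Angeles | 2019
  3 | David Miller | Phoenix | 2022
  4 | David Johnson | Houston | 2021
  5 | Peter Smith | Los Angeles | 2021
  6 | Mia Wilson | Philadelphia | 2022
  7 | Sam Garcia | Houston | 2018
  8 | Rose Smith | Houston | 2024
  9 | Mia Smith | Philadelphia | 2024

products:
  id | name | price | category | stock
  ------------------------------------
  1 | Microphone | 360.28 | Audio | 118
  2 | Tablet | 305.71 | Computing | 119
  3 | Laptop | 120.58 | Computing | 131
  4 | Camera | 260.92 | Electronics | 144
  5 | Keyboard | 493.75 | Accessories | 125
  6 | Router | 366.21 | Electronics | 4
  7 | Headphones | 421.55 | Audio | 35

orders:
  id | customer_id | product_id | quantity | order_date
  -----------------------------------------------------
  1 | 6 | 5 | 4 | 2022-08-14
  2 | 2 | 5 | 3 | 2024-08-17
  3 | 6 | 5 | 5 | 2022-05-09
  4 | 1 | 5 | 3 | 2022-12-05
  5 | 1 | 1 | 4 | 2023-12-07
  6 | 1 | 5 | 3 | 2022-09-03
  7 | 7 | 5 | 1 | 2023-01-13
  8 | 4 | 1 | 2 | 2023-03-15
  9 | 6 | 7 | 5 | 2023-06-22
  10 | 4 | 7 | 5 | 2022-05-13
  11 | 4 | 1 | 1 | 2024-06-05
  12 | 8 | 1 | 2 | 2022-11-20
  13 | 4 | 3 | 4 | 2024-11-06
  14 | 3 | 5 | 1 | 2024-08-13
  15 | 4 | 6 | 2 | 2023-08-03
SELECT customer_id, COUNT(DISTINCT product_id) AS distinct_product_count FROM orders GROUP BY customer_id HAVING COUNT(DISTINCT product_id) >= 3

Execution result:
customer_id | distinct_product_count
4 | 4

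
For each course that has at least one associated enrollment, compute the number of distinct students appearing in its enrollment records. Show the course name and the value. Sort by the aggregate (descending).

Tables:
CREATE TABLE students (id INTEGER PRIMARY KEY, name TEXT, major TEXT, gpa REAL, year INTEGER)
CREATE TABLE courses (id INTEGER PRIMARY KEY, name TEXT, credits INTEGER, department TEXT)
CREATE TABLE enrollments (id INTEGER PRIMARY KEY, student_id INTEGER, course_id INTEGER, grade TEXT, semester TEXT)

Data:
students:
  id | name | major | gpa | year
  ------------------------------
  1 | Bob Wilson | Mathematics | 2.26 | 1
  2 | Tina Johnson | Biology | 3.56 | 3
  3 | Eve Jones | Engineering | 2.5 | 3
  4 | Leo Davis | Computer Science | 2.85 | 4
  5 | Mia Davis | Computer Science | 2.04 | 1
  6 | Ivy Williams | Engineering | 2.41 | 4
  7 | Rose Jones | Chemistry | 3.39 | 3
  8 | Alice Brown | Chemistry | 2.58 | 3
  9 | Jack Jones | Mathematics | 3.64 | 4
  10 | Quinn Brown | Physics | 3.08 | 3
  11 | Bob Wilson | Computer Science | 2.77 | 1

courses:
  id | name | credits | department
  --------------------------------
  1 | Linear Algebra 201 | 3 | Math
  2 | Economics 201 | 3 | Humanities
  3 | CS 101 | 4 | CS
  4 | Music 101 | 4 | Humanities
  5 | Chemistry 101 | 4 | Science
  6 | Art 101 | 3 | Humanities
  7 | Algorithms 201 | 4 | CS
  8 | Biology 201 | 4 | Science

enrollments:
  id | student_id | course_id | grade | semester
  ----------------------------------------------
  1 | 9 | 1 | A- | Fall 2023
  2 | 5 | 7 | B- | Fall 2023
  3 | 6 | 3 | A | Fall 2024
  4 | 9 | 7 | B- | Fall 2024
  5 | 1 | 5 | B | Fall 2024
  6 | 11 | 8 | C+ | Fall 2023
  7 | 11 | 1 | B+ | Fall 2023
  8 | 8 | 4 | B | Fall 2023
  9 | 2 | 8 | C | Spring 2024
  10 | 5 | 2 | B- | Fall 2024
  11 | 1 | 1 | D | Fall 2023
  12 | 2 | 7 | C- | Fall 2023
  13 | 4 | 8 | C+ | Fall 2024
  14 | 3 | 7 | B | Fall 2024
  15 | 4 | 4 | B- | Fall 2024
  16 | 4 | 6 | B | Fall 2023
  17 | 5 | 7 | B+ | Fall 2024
SELECT p.name, COUNT(DISTINCT c.student_id) AS distinct_student_count FROM enrollments c JOIN courses p ON c.course_id = p.id GROUP BY p.id, p.name ORDER BY distinct_student_count DESC

Execution result:
name | distinct_student_count
Algorithms 201 | 4
Linear Algebra 201 | 3
Biology 201 | 3
Music 101 | 2
Economics 201 | 1
CS 101 | 1
Chemistry 101 | 1
Art 101 | 1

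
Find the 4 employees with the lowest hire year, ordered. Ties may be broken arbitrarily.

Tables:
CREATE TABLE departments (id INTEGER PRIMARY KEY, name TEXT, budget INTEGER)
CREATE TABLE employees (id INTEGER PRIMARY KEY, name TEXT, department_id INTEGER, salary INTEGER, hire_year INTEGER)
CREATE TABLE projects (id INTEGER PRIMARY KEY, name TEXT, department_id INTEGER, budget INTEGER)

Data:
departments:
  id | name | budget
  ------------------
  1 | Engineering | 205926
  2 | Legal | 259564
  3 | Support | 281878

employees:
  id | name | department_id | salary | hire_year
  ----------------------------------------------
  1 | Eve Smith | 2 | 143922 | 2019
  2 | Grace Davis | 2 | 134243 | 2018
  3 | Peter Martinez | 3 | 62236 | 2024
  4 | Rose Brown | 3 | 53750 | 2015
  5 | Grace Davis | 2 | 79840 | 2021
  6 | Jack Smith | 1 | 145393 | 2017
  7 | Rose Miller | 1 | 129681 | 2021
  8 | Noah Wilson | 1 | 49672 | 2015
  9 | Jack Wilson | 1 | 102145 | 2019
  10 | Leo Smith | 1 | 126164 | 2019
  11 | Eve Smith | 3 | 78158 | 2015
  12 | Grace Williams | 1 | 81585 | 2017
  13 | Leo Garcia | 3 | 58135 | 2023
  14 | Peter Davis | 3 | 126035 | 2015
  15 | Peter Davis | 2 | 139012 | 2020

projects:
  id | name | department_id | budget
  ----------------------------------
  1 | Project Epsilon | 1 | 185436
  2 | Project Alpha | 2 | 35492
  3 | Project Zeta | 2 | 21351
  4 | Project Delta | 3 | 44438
SELECT name, hire_year FROM employees ORDER BY hire_year ASC LIMIT 4

Execution result:
name | hire_year
Rose Brown | 2015
Noah Wilson | 2015
Eve Smith | 2015
Peter Davis | 2015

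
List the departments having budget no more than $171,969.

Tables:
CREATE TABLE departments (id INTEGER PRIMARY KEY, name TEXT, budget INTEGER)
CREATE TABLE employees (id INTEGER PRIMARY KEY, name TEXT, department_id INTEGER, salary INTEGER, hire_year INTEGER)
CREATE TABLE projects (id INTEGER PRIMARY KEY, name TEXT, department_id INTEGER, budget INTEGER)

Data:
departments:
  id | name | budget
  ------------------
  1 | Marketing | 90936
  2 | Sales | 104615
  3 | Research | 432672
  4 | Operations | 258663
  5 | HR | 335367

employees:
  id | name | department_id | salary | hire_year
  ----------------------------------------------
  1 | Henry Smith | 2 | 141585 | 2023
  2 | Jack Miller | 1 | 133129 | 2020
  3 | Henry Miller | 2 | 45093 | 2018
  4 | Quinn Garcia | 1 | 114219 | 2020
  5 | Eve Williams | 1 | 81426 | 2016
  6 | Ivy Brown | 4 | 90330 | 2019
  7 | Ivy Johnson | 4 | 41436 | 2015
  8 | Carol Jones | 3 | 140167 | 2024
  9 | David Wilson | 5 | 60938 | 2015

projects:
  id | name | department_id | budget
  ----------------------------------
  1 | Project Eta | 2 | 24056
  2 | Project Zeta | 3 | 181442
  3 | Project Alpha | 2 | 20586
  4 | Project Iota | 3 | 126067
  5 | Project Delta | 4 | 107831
SELECT name, budget FROM departments WHERE budget <= 171969

Execution result:
name | budget
Marketing | 90936
Sales | 104615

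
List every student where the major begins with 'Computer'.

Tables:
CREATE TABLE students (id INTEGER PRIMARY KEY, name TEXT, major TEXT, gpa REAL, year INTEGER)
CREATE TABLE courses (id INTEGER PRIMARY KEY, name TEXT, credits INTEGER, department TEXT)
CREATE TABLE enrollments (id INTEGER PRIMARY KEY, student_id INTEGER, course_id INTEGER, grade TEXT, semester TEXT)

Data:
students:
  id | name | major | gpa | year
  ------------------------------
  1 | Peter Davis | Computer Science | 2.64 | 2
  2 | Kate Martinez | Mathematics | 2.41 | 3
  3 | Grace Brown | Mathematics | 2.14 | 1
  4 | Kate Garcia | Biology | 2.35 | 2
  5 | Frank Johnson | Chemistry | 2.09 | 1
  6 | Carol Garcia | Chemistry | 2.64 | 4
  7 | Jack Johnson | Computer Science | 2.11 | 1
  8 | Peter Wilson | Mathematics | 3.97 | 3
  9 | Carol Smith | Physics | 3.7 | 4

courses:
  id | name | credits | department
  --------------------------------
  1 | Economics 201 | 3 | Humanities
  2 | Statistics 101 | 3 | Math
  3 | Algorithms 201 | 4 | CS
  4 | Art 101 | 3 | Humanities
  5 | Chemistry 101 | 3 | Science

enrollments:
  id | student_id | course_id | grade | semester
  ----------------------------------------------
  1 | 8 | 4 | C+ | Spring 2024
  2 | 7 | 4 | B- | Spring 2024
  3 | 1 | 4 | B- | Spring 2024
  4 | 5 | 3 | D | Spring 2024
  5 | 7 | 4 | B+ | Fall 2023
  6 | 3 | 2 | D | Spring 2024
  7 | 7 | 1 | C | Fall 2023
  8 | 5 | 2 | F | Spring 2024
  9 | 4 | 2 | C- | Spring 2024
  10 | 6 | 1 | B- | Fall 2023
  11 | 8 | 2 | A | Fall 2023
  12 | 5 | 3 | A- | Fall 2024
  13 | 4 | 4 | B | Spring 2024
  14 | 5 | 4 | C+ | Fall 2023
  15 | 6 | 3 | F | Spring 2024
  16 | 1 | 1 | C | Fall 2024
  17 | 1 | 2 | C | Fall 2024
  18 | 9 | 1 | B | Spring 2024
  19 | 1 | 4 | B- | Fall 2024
SELECT name, major FROM students WHERE major LIKE 'Computer%'

Execution result:
name | major
Peter Davis | Computer Science
Jack Johnson | Computer Science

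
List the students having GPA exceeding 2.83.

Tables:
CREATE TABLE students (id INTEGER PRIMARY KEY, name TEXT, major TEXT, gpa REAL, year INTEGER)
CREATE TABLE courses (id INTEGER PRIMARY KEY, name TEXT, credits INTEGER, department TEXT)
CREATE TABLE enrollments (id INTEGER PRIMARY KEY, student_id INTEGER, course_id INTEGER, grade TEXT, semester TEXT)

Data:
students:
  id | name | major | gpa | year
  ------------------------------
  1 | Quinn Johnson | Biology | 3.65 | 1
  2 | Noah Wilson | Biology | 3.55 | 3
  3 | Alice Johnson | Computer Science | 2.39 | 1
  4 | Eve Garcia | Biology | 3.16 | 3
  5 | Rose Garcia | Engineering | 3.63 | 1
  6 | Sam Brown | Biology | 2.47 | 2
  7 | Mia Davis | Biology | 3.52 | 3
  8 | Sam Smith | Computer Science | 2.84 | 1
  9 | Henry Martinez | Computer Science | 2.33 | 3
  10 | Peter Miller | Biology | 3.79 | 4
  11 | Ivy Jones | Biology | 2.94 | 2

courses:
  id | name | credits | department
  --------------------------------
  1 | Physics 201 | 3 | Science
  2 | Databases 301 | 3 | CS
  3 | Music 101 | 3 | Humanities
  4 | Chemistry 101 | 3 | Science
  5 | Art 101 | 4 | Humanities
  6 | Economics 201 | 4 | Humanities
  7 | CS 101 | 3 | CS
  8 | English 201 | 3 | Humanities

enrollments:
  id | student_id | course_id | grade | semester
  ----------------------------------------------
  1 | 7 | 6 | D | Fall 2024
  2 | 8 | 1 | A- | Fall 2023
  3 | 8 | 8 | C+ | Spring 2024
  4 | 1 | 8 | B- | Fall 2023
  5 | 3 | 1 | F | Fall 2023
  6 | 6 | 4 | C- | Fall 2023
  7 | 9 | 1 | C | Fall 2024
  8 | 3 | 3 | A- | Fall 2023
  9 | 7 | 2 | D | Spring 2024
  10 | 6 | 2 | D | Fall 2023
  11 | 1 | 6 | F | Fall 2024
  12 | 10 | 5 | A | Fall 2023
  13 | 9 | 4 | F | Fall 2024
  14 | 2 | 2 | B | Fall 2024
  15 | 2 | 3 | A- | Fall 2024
SELECT name, gpa FROM students WHERE gpa > 2.83

Execution result:
name | gpa
Quinn Johnson | 3.65
Noah Wilson | 3.55
Eve Garcia | 3.16
Rose Garcia | 3.63
Mia Davis | 3.52
Sam Smith | 2.84
Peter Miller | 3.79
Ivy Jones | 2.94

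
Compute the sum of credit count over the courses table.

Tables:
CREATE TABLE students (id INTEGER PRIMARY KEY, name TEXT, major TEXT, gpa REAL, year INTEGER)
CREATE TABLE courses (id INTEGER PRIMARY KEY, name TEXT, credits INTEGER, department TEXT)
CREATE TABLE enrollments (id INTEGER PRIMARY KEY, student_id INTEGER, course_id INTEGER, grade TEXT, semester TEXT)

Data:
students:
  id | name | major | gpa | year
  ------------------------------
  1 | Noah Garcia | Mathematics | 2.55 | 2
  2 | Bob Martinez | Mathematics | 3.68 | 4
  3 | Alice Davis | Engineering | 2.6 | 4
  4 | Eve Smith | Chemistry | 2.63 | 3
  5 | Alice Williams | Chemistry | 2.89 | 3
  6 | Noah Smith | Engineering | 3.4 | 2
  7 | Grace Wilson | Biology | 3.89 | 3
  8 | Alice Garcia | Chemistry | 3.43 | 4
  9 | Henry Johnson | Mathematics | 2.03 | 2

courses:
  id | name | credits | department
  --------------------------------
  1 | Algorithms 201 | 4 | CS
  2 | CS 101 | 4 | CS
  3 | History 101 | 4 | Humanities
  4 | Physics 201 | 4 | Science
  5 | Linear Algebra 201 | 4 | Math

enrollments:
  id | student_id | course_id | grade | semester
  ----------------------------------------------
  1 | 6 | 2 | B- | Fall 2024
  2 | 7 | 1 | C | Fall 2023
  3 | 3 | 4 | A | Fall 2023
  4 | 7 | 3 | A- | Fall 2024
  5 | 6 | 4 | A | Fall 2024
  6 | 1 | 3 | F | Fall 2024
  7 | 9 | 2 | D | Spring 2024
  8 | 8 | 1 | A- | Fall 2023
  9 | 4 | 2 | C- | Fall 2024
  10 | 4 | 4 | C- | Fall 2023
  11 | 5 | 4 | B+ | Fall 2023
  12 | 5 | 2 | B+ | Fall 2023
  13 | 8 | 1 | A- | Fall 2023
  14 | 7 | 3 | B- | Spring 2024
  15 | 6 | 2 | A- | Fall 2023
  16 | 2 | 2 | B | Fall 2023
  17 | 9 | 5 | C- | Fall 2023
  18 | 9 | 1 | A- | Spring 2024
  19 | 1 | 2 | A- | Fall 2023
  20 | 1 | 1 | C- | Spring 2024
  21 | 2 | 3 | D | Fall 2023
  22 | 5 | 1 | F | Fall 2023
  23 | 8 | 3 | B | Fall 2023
SELECT SUM(credits) FROM courses

Execution result:
20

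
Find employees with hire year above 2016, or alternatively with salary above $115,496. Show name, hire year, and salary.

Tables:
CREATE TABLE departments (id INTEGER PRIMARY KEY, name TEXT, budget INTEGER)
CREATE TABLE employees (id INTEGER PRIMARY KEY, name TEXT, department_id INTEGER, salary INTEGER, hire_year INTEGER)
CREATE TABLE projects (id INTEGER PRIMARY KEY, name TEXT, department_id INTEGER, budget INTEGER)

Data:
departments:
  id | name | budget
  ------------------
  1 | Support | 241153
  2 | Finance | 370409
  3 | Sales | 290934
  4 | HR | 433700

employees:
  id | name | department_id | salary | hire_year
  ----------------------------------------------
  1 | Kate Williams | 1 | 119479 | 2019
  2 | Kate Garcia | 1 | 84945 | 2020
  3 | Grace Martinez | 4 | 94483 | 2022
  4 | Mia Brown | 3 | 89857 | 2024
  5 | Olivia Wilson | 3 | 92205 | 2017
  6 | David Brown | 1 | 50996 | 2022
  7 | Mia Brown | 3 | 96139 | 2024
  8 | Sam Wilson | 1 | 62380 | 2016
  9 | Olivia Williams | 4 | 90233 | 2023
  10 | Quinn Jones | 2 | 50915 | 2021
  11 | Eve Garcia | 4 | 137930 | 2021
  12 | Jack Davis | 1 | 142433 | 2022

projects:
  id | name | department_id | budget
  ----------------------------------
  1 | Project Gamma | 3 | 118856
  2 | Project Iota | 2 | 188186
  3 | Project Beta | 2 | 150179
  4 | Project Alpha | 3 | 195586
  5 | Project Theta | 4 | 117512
SELECT name, hire_year, salary FROM employees WHERE hire_year > 2016 OR salary > 115496

Execution result:
name | hire_year | salary
Kate Williams | 2019 | 119479
Kate Garcia | 2020 | 84945
Grace Martinez | 2022 | 94483
Mia Brown | 2024 | 89857
Olivia Wilson | 2017 | 92205
David Brown | 2022 | 50996
Mia Brown | 2024 | 96139
Olivia Williams | 2023 | 90233
Quinn Jones | 2021 | 50915
Eve Garcia | 2021 | 137930
Jack Davis | 2022 | 142433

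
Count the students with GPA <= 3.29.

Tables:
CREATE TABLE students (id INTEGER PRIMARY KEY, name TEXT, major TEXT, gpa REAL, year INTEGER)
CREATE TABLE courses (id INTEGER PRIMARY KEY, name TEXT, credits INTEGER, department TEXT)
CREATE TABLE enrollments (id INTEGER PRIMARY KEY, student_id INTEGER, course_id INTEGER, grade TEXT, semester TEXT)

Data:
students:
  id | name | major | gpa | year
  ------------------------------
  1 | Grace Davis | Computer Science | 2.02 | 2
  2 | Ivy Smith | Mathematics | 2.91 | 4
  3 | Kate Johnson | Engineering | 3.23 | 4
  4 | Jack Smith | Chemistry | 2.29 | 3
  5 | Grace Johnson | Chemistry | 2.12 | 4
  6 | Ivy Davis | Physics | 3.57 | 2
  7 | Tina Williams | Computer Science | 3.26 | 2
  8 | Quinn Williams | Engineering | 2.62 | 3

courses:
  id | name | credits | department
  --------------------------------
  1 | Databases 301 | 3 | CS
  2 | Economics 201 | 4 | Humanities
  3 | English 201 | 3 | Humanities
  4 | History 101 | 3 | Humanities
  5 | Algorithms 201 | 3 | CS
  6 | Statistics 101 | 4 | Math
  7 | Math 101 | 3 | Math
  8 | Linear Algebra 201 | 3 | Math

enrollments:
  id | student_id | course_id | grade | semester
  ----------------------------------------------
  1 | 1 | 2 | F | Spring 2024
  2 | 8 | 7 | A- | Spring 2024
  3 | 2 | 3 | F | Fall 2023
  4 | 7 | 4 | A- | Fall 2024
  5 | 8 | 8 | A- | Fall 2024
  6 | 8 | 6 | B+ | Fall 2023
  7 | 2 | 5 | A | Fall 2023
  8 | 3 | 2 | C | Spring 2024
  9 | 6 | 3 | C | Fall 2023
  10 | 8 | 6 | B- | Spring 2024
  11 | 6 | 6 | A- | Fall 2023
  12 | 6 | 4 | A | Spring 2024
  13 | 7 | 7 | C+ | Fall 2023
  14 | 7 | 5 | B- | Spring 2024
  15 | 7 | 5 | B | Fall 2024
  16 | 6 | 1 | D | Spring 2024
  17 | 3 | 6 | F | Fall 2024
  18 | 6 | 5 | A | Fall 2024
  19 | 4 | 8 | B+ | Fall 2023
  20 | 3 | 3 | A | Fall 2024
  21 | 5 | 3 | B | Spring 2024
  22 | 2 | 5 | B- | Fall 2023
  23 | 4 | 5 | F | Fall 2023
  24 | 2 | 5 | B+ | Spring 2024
SELECT COUNT(*) FROM students WHERE gpa <= 3.29

Execution result:
7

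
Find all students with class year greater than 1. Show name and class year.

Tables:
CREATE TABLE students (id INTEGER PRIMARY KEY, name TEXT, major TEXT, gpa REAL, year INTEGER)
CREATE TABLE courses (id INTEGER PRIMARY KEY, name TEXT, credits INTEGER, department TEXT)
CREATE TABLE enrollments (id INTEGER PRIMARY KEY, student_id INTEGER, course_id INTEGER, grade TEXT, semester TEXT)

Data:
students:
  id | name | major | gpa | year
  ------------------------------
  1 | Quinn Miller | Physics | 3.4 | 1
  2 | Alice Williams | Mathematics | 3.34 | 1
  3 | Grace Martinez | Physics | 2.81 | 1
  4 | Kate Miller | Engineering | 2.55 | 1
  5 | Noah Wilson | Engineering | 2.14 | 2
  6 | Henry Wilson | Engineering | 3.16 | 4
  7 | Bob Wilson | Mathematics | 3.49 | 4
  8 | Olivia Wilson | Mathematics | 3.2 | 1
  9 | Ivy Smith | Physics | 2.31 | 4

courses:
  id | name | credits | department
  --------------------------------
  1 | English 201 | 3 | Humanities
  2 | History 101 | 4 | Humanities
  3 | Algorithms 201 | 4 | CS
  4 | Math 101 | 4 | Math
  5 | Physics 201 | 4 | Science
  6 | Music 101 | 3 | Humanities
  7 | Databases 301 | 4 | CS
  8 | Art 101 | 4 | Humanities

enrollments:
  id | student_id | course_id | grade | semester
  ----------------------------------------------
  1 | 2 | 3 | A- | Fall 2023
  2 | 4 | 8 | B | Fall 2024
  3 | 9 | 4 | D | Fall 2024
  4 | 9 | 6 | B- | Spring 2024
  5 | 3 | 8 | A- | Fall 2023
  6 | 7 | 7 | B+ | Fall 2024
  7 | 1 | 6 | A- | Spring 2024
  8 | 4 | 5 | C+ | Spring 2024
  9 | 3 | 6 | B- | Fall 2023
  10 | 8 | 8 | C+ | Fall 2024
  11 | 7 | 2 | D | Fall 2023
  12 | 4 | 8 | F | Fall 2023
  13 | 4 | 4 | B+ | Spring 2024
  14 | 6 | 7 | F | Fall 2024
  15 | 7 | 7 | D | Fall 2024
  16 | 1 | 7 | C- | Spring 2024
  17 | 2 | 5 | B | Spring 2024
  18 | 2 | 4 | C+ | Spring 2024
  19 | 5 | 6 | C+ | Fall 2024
SELECT name, year FROM students WHERE year > 1

Execution result:
name | year
Noah Wilson | 2
Henry Wilson | 4
Bob Wilson | 4
Ivy Smith | 4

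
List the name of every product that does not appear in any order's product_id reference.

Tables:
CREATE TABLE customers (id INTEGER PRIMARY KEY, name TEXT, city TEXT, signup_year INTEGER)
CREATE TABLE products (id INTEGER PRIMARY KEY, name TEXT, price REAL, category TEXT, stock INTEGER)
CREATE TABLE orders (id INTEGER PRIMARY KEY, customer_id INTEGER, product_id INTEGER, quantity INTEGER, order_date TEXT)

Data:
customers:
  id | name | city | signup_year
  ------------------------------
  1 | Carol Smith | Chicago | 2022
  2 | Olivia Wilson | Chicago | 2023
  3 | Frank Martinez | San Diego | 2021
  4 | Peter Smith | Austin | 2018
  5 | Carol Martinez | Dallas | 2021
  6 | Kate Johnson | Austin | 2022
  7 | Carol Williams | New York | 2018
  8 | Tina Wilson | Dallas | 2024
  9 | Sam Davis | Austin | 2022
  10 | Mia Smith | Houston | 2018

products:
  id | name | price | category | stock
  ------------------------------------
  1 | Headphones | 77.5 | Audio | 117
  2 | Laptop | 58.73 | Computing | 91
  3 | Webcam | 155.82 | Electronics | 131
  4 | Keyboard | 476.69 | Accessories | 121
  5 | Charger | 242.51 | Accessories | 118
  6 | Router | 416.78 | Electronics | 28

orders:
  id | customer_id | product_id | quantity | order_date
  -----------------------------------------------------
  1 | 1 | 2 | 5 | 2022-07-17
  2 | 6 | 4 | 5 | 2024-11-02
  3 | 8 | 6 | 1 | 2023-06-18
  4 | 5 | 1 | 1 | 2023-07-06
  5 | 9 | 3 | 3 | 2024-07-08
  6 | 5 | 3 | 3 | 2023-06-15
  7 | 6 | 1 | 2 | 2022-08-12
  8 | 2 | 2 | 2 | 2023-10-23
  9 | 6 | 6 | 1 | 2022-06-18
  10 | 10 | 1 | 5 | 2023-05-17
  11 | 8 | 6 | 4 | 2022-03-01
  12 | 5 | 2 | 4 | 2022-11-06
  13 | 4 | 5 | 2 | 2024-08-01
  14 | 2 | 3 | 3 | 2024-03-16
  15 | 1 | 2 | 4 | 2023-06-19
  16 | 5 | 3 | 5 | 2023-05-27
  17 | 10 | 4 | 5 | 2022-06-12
SELECT p.name FROM products p LEFT JOIN orders c ON c.product_id = p.id WHERE c.id IS NULL

Execution result:
(no rows)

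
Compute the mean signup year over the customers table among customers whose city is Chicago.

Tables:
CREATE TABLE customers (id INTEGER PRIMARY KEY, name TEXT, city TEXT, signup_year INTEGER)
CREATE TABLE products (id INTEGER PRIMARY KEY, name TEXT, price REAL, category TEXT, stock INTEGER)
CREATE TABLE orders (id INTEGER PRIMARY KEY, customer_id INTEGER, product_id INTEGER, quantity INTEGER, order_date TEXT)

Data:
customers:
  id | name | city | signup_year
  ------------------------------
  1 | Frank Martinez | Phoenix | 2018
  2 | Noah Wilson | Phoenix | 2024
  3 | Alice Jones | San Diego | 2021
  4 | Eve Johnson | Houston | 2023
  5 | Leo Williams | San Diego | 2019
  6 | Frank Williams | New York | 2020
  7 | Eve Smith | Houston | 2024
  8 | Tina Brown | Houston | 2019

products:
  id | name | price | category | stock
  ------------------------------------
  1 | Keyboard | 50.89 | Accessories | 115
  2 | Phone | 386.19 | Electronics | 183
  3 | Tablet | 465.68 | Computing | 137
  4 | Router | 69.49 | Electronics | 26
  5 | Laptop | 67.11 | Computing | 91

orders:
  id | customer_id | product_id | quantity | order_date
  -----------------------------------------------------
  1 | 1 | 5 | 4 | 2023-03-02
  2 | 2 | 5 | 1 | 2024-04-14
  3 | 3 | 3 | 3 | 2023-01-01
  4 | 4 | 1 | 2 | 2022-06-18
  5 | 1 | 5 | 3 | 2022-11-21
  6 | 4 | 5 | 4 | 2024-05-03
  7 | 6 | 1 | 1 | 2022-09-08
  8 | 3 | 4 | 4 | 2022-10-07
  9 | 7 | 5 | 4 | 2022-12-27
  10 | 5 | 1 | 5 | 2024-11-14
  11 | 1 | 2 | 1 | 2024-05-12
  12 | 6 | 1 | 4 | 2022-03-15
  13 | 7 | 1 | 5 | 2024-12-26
SELECT AVG(signup_year) FROM customers WHERE city = 'Chicago'

Execution result:
NULL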